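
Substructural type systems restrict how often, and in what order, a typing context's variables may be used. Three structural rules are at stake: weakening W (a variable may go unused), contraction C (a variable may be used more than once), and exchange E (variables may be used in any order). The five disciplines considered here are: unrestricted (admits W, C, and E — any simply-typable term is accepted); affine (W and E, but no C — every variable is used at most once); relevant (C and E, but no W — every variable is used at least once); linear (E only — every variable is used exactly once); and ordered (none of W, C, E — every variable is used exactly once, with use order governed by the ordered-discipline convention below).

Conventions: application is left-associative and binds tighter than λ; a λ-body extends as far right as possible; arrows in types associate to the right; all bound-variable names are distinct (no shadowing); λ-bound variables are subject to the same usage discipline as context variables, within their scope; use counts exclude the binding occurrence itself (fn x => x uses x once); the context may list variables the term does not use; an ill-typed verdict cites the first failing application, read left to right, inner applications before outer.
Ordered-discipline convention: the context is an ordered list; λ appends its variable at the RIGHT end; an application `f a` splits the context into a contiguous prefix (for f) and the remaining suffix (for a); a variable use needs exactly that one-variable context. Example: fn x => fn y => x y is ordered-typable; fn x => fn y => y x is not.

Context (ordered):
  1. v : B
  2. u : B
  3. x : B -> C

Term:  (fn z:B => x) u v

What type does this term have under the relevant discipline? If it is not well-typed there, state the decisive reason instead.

not well-typed under relevant — z never used (weakening)
variable uses: v: 1×; u: 1×; x: 1×; z (λ-bound): 0×
uses in reading order: x, u, v
typing: well-typed at C
per-discipline verdicts: ordered ✗ | linear ✗ | affine ✓ | relevant ✗ | unrestricted ✓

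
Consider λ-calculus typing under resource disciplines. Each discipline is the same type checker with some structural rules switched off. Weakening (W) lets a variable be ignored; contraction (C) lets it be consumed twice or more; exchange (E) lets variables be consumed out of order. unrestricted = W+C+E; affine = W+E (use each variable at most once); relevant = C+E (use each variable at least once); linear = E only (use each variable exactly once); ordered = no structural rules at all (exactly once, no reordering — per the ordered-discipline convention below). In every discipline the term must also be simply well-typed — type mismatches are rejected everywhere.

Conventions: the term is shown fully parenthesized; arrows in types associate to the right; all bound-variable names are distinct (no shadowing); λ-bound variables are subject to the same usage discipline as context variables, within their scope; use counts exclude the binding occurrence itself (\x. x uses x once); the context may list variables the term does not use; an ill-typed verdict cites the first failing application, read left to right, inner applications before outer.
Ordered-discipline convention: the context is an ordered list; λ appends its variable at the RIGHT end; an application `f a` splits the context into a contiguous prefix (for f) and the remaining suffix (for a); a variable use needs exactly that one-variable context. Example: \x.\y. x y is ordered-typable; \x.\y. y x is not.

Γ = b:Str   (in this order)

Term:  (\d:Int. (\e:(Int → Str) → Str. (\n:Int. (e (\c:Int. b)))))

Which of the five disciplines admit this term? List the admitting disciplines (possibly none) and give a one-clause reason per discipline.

admitted by: affine, unrestricted
use counts: b=1; d [bound]=0; e [bound]=1; n [bound]=0; c [bound]=0
left-to-right use order: e, b
typing: well-typed — term : Int → ((Int → Str) → Str) → Int → Str
ordered: ✗ — unused: d, n, c — weakening required
linear: ✗ — unused: d, n, c — weakening required
affine: ✓ — no duplicate uses among b, d, e, n, c
relevant: ✗ — unused: d, n, c — weakening required
unrestricted: ✓ — typability at Int → ((Int → Str) → Str) → Int → Str is all that's needed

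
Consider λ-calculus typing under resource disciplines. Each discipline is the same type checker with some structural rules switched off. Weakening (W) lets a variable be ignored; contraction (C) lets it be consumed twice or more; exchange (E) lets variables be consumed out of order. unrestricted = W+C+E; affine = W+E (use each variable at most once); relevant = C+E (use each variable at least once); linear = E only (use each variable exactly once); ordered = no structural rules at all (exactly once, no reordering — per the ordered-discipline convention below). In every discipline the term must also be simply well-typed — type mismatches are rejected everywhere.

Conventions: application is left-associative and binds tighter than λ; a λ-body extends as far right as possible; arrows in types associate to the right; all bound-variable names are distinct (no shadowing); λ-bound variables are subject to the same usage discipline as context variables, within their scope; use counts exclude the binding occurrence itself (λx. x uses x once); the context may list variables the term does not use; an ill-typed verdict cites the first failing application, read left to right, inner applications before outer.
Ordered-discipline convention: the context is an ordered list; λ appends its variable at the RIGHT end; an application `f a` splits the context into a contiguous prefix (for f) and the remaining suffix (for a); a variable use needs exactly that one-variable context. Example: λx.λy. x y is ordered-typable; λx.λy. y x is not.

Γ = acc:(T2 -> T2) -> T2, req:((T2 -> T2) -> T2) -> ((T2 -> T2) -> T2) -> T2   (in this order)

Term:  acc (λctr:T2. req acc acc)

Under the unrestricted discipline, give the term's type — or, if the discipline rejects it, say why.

term : T2
variable uses: acc ×3; req ×1; ctr (bound) ×0
left-to-right use order: acc, req, acc, acc
typing: ✓ — T2
per-discipline verdicts: ordered ✗ | linear ✗ | affine ✗ | relevant ✗ | unrestricted ✓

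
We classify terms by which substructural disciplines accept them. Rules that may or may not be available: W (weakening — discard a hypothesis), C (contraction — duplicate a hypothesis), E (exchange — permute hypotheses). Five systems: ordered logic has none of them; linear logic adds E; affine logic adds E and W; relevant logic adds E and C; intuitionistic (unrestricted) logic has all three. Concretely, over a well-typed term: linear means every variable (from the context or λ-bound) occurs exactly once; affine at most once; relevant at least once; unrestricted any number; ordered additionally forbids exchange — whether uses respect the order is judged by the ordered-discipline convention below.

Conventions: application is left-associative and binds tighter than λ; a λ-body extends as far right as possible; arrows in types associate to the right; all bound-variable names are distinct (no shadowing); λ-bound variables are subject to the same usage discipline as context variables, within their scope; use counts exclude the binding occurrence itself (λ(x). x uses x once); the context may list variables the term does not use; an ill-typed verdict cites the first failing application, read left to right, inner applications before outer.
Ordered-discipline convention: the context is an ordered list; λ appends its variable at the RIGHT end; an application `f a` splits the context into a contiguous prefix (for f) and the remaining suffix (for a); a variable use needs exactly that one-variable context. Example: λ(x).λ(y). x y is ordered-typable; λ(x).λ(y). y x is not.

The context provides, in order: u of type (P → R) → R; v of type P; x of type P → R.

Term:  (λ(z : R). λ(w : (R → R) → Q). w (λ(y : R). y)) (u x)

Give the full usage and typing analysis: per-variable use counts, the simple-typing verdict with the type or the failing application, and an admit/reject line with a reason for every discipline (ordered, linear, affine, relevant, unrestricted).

variable uses: u ×1, v ×0, x ×1, z (bound) ×0, w (bound) ×1, y (bound) ×1
use order (left to right): w, y, u, x
typing: well-typed at ((R → R) → Q) → Q
ordered: ✗ — needs weakening: v, z unused
linear: ✗ — needs weakening: v, z unused
affine: ✓ — none of u, v, x, z, w, y used more than once
relevant: ✗ — needs weakening: v, z unused
unrestricted: ✓ — typability at ((R → R) → Q) → Q is all that's needed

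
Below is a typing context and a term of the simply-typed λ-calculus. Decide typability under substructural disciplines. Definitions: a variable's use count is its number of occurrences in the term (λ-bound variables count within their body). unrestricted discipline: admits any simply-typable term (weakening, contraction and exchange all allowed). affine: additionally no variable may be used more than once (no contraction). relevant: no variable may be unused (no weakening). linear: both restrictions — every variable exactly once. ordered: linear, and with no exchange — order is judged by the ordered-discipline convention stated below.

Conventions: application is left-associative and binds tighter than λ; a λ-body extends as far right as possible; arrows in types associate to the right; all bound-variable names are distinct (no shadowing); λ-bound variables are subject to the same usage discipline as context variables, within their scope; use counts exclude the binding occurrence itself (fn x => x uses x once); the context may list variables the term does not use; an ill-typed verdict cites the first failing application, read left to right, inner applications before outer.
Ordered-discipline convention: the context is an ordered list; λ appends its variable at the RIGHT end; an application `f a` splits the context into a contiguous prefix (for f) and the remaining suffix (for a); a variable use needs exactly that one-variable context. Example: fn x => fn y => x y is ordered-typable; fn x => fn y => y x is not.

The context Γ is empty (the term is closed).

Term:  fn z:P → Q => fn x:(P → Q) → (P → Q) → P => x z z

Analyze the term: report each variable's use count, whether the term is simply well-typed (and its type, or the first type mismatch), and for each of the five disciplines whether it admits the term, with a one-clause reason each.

use counts: z [bound] ×2, x [bound] ×1
order of uses: x, z, z
typing: the term checks, with type (P → Q) → ((P → Q) → (P → Q) → P) → P
ordered ✗ (z ×2 used more than once (contraction))
linear ✗ (z ×2 used more than once (contraction))
affine ✗ (z ×2 used more than once (contraction))
relevant ✓ (at least one use each (z, x))
unrestricted ✓ (typability at (P → Q) → ((P → Q) → (P → Q) → P) → P is all that's needed)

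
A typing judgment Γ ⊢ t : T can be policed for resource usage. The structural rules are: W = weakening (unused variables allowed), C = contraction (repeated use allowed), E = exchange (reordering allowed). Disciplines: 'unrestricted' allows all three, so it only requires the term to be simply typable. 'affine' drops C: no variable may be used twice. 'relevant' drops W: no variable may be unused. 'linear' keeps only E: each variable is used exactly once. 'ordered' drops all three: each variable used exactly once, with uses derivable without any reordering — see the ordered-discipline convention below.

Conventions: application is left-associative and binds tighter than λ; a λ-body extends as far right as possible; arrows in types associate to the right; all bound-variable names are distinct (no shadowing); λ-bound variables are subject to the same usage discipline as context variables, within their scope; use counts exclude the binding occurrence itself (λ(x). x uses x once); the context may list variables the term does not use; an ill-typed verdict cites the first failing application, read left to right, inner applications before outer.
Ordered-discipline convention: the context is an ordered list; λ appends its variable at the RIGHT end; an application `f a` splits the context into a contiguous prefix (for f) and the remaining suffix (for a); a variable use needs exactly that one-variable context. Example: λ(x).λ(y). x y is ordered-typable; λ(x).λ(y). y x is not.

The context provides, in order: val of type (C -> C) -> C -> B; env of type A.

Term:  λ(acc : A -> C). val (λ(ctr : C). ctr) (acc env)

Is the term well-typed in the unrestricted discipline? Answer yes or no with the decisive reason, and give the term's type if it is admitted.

yes — typability at (A -> C) -> B is all that's needed; term : (A -> C) -> B
counts: val=1; env=1; acc (bound)=1; ctr (bound)=1
order of uses: val, ctr, acc, env
typing: well-typed — term : (A -> C) -> B
summary: ordered ✗ | linear ✓ | affine ✓ | relevant ✓ | unrestricted ✓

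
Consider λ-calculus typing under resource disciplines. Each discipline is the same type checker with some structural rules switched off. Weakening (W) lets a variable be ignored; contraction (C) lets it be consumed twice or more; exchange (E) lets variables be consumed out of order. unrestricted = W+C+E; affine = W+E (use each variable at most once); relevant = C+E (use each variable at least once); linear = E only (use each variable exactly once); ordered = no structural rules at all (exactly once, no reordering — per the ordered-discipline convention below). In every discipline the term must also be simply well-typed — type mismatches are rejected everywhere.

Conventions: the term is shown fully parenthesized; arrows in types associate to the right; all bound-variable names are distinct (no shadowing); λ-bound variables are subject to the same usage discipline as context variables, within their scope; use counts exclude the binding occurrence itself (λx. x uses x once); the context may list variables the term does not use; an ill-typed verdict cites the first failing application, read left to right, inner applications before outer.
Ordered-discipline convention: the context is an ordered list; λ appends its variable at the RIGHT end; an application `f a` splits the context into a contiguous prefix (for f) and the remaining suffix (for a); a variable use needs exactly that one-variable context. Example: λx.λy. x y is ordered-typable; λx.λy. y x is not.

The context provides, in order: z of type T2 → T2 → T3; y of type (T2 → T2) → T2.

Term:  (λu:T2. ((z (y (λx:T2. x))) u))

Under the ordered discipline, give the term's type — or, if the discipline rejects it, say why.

term : T2 → T3
use counts: z: 1, y: 1, u (bound): 1, x (bound): 1
use order (left to right): z, y, x, u
typing: well-typed — term : T2 → T3
across the five disciplines: ordered ✓ · linear ✓ · affine ✓ · relevant ✓ · unrestricted ✓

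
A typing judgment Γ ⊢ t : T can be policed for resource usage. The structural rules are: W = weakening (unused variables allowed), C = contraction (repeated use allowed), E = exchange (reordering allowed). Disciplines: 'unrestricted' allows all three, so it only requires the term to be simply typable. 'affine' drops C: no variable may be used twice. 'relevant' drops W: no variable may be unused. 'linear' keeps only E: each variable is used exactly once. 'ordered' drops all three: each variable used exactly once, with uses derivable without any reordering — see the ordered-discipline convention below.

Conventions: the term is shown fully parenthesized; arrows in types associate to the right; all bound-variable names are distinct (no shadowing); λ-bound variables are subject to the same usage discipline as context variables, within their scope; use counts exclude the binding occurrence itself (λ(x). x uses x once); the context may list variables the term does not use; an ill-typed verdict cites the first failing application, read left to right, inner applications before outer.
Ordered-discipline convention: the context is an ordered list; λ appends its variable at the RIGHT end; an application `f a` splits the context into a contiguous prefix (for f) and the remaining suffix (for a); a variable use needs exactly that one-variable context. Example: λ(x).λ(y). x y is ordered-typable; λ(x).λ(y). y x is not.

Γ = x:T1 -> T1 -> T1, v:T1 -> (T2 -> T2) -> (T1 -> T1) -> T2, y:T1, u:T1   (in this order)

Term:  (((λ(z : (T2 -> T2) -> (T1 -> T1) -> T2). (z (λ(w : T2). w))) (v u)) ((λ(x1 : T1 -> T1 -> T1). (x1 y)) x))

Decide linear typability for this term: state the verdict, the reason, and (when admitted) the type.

yes — x, v, y, u, z, w, x1: one use apiece; term : T2
use counts: x: 1, v: 1, y: 1, u: 1, z (λ-bound): 1, w (λ-bound): 1, x1 (λ-bound): 1
left-to-right use order: z, w, v, u, x1, y, x
typing: well-typed at T2
all disciplines: ordered ✗, linear ✓, affine ✓, relevant ✓, unrestricted ✓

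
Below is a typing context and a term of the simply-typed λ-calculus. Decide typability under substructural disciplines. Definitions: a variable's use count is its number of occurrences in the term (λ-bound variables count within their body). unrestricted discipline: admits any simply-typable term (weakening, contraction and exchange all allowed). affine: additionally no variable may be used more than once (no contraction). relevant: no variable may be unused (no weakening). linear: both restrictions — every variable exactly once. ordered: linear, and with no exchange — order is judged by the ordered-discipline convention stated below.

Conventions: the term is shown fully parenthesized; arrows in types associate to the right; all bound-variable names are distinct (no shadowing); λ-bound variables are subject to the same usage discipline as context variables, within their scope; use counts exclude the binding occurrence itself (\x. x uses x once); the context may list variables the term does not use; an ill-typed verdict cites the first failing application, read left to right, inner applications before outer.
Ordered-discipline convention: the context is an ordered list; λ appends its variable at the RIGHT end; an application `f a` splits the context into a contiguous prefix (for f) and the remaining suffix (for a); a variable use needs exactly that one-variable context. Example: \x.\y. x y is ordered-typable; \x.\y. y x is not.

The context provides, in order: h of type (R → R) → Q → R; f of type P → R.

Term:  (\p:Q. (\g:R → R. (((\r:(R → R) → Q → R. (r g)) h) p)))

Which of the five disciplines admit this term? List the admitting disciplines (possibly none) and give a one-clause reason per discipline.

admitted by: affine, unrestricted
usage: h ×1, f ×0, p [bound] ×1, g [bound] ×1, r [bound] ×1
left-to-right use order: r, g, h, p
typing: well-typed — term : Q → (R → R) → R
ordered ✗ (unused: f — weakening required)
linear ✗ (unused: f — weakening required)
affine ✓ (h, f, p, g, r: no repeats, contraction unneeded)
relevant ✗ (unused: f — weakening required)
unrestricted ✓ (typability at Q → (R → R) → R is all that's needed)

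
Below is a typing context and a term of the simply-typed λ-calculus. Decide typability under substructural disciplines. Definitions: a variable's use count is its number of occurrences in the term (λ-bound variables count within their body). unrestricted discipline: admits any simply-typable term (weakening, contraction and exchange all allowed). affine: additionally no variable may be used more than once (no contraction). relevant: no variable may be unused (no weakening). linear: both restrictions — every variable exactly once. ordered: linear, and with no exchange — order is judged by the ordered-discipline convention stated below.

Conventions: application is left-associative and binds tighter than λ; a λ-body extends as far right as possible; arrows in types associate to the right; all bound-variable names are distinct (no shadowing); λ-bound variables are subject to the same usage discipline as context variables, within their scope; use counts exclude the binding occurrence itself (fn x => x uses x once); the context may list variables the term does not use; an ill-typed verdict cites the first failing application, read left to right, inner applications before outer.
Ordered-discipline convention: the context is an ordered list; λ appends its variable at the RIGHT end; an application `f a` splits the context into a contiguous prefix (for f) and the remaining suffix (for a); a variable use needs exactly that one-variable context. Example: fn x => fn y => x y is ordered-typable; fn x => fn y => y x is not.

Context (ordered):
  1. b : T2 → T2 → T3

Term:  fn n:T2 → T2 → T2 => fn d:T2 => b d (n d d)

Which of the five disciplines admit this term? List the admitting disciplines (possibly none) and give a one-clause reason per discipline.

admitted by: relevant, unrestricted
variable uses: b=1, n (bound)=1, d (bound)=3
uses in reading order: b, d, n, d, d
typing: well-typed at (T2 → T2 → T2) → T2 → T3
ordered: ✗, uses contraction: d ×3
linear: ✗, uses contraction: d ×3
affine: ✗, uses contraction: d ×3
relevant: ✓, b, n, d: all used, weakening unneeded
unrestricted: ✓, typability at (T2 → T2 → T2) → T2 → T3 is all that's needed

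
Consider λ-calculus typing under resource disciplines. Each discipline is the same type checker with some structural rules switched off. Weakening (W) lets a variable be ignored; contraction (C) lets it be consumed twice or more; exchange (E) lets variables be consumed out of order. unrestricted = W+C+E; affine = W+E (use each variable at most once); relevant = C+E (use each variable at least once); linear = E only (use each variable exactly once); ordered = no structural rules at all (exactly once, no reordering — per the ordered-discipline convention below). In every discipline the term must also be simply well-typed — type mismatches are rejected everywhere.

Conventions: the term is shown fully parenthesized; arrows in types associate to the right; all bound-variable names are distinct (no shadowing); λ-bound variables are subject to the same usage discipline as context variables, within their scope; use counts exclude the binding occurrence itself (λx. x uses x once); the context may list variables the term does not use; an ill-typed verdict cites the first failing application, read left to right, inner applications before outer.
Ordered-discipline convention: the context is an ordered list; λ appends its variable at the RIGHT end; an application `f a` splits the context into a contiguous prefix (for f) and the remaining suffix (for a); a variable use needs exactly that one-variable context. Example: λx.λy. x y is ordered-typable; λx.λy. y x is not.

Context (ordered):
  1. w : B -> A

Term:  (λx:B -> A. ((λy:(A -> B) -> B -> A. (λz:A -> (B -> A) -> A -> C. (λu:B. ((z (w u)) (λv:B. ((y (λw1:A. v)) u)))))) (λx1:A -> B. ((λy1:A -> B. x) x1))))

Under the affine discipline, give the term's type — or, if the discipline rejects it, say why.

not well-typed under affine — u ×2 used more than once (contraction)
use counts: w: 1, x (λ-bound): 1, y (λ-bound): 1, z (λ-bound): 1, u (λ-bound): 2, v (λ-bound): 1, w1 (λ-bound): 0, x1 (λ-bound): 1, y1 (λ-bound): 0
use order (left to right): z, w, u, y, v, u, x, x1
typing: well-typed at (B -> A) -> (A -> (B -> A) -> A -> C) -> B -> A -> C
across the five disciplines: ordered ✗; linear ✗; affine ✗; relevant ✗; unrestricted ✓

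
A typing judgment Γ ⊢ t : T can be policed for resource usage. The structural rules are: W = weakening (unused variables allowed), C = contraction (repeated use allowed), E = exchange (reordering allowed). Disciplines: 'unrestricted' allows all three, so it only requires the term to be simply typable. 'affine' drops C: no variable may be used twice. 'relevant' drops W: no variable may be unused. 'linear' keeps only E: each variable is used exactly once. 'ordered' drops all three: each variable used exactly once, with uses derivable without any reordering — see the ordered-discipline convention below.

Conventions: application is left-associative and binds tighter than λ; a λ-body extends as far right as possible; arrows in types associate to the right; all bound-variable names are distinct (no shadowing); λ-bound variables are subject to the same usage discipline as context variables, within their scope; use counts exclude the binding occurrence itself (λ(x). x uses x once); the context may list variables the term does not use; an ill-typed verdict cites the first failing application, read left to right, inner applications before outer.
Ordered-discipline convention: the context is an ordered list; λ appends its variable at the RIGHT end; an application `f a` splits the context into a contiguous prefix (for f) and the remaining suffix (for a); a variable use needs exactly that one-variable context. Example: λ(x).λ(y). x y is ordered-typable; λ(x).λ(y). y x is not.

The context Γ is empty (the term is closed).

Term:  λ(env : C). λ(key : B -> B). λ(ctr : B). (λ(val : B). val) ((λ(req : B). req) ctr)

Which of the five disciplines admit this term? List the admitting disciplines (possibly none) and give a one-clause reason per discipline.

admitted in: affine, unrestricted
counts: env (λ-bound)=0; key (λ-bound)=0; ctr (λ-bound)=1; val (λ-bound)=1; req (λ-bound)=1
uses in reading order: val, req, ctr
typing: well-typed — term : C -> (B -> B) -> B -> B
ordered ✗ (env, key never used (weakening))
linear ✗ (env, key never used (weakening))
affine ✓ (no duplicate uses among env, key, ctr, val, req)
relevant ✗ (env, key never used (weakening))
unrestricted ✓ (typability at C -> (B -> B) -> B -> B is all that's needed)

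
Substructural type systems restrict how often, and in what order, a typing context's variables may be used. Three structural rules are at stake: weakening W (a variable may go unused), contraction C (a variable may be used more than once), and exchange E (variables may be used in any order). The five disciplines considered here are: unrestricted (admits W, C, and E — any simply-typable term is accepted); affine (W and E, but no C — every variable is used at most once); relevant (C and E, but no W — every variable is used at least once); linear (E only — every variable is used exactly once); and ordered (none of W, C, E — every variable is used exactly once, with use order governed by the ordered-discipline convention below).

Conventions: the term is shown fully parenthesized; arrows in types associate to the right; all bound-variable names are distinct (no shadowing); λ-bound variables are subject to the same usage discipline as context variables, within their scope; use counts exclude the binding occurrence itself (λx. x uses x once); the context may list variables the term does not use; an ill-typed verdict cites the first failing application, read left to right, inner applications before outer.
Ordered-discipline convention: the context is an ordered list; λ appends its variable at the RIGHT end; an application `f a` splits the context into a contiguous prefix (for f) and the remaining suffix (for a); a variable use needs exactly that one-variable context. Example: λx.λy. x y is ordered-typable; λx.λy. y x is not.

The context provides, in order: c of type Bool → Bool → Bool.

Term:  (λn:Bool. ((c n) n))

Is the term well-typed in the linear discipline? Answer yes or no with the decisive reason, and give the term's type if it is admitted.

no — n ×2 used more than once (contraction)
usage: c ×1; n [bound] ×2
left-to-right use order: c, n, n
typing: ✓ — Bool → Bool
across the five disciplines: ordered ✗, linear ✗, affine ✗, relevant ✓, unrestricted ✓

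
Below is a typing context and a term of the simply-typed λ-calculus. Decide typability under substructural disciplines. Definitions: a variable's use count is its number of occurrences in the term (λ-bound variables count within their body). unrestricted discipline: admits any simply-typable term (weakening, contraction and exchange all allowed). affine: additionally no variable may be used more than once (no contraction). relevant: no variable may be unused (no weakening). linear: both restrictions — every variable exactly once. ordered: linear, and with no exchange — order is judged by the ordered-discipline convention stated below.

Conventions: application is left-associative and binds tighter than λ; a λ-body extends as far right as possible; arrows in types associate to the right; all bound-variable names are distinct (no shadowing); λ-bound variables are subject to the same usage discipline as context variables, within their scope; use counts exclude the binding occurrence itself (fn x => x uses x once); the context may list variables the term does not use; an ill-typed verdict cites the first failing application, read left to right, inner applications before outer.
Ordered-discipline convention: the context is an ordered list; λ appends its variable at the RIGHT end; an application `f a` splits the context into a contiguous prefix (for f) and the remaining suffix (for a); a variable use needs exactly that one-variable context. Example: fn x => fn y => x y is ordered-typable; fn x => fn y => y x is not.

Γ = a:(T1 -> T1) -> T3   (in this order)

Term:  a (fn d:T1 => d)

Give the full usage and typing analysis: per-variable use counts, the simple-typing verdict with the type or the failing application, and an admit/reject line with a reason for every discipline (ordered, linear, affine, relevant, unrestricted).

counts: a: 1, d [bound]: 1
use order (left to right): a, d
typing: well-typed at T3
ordered: ✓ — single-use (a, d), ordered derivation ok
linear: ✓ — a, d: one use apiece
affine: ✓ — no duplicate uses among a, d
relevant: ✓ — every one of a, d appears
unrestricted: ✓ — well-typed at T3; no restrictions here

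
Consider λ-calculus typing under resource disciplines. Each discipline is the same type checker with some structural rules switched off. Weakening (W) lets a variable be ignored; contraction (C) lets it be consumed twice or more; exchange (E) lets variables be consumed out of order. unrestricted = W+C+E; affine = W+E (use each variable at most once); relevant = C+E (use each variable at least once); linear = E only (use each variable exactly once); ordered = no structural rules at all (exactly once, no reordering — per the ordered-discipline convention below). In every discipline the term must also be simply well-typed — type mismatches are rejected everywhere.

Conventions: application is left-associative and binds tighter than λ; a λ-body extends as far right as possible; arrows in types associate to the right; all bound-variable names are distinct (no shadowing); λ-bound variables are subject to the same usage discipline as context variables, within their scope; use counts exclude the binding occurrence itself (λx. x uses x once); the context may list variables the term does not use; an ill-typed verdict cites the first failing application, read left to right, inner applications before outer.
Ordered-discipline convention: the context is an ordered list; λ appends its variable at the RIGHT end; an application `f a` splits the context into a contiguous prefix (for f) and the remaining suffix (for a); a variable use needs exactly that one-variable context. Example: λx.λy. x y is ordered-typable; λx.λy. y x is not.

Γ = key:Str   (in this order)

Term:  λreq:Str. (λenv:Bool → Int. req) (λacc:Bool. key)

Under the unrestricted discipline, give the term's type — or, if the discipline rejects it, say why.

not well-typed under unrestricted — fails simple typing
counts: key=1; req [bound]=1; env [bound]=0; acc [bound]=0
use order (left to right): req, key
typing: ill-typed: an application expects Bool → Int but receives Bool → Str
summary: ordered ✗ · linear ✗ · affine ✗ · relevant ✗ · unrestricted ✗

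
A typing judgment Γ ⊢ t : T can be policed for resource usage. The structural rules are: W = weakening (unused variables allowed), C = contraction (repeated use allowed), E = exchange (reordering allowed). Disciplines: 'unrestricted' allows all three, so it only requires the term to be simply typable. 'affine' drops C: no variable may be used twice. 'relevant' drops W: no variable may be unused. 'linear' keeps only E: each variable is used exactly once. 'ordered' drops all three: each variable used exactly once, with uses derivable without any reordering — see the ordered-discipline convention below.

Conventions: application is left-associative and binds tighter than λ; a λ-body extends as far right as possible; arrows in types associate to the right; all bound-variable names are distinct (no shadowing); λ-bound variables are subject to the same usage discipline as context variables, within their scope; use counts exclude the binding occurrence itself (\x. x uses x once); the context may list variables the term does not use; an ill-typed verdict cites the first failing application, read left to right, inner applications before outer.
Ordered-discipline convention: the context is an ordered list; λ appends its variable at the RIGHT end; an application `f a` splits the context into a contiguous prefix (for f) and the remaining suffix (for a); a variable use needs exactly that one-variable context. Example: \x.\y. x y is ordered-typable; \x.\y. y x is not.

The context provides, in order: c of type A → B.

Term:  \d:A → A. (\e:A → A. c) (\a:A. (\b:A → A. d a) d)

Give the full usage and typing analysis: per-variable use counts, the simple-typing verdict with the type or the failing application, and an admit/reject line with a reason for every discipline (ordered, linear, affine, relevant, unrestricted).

usage: c: 1×, d (bound): 2×, e (bound): 0×, a (bound): 1×, b (bound): 0×
uses in reading order: c, d, a, d
typing: well-typed — term : (A → A) → A → B
ordered ✗ (uses contraction: d ×2; unused: e, b — weakening required)
linear ✗ (uses contraction: d ×2; unused: e, b — weakening required)
affine ✗ (uses contraction: d ×2)
relevant ✗ (unused: e, b — weakening required)
unrestricted ✓ (typability at (A → A) → A → B is all that's needed)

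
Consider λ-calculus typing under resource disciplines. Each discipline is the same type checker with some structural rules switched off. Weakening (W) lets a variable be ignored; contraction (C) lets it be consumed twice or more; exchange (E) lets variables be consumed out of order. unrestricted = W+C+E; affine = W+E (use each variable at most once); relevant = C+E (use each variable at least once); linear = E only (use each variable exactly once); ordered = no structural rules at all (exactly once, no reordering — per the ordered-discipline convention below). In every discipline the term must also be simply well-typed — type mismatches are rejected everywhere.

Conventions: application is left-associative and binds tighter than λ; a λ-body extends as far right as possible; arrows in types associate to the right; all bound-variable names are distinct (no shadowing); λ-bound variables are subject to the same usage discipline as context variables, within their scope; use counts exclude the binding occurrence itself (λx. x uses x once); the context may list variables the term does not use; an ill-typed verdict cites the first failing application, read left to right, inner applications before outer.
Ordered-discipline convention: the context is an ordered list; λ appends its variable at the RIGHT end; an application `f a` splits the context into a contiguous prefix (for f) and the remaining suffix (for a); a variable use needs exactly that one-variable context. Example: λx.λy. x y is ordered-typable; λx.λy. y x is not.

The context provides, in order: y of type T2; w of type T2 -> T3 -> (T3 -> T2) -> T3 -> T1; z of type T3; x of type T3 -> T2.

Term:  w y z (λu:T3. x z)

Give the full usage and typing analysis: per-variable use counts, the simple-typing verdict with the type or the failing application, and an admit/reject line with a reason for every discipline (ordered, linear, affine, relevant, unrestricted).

variable uses: y: 1×, w: 1×, z: 2×, x: 1×, u (λ-bound): 0×
left-to-right use order: w, y, z, x, z
typing: the term checks, with type T3 -> T1
ordered: ✗, repeated use of z ×2; u left unused
linear: ✗, repeated use of z ×2; u left unused
affine: ✗, repeated use of z ×2
relevant: ✗, u left unused
unrestricted: ✓, typability at T3 -> T1 is all that's needed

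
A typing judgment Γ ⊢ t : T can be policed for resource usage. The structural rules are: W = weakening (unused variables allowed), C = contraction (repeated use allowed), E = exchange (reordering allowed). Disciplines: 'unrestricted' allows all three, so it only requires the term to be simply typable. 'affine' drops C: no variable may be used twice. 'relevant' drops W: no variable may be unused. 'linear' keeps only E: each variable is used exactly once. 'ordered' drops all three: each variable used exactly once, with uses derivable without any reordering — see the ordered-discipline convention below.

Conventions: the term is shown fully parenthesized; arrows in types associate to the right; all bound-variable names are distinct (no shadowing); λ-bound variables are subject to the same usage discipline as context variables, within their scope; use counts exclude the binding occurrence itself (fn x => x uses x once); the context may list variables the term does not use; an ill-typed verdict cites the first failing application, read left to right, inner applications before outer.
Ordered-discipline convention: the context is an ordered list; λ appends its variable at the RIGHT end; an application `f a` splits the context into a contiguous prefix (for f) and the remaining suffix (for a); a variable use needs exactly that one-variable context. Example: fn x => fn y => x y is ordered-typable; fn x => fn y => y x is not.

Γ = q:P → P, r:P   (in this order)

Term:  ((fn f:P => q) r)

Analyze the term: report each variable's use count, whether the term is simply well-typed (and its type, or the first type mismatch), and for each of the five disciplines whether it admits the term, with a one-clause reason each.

variable uses: q ×1, r ×1, f (bound) ×0
left-to-right use order: q, r
typing: ✓ — P → P
ordered: ✗ — f never used (weakening)
linear: ✗ — f never used (weakening)
affine: ✓ — none of q, r, f used more than once
relevant: ✗ — f never used (weakening)
unrestricted: ✓ — typability at P → P is all that's needed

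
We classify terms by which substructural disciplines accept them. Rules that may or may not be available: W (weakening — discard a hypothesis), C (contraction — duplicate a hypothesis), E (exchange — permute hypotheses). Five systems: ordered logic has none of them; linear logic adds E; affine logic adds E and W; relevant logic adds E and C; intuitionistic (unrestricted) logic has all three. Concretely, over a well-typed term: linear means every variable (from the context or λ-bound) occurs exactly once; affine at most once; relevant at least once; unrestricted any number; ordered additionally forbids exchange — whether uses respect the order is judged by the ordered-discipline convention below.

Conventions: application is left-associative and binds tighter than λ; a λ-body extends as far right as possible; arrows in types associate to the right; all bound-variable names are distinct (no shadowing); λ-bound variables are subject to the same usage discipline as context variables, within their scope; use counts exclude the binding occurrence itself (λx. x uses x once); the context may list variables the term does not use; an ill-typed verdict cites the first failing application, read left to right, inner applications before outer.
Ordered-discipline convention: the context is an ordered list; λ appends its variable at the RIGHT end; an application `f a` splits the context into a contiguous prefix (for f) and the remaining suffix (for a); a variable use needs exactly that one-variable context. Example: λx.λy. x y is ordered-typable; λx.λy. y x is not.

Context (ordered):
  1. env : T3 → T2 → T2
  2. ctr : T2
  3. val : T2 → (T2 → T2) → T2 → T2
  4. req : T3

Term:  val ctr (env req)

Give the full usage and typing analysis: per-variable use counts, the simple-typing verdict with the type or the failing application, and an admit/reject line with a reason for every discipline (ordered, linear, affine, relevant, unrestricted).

counts: env=1; ctr=1; val=1; req=1
left-to-right use order: val, ctr, env, req
typing: ✓ — T2 → T2
ordered: ✗, use order val, ctr, env, req needs exchange
linear: ✓, exactly-once usage across env, ctr, val, req
affine: ✓, env, ctr, val, req: no repeats, contraction unneeded
relevant: ✓, none of env, ctr, val, req goes unused
unrestricted: ✓, typability at T2 → T2 is all that's needed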